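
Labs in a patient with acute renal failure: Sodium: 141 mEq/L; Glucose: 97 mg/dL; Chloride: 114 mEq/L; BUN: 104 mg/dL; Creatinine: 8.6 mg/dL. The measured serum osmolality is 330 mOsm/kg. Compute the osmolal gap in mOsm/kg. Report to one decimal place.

Calculated osmolality = 2·Na + glucose/18 + BUN/2.8
= 2·141 + 97/18 + 104/2.8
= 282 + 5.39 + 37.14
= 324.53 mOsm/kg ≈ 324.5 mOsm/kg
Osmolar gap = measured − calculated = 330 − 324.5 = 5.5 mOsm/kg

5.5 mOsm/kg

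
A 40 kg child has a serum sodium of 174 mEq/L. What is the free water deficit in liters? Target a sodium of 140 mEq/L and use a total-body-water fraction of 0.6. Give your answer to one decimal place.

TBW = 0.6 · 40 = 24 L
Free water deficit = TBW · (Na/140 − 1)
= 24 · (174/140 − 1)
= 24 · 0.2429
= 5.83 L

5.8 L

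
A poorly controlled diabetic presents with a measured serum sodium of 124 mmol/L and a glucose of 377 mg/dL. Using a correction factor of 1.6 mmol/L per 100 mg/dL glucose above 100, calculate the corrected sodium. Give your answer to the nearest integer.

Corrected Na = measured Na + 1.6 · (glucose − 100)/100
= 124 + 1.6 · (377 − 100)/100
= 124 + 4.4
= 128.4 mmol/L

128 mmol/L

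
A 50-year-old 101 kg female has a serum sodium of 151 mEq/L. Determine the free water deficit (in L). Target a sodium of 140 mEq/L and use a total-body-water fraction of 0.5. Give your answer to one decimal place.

4.0 L

TBW = 0.5 · 101 = 50.5 L
Free water deficit = TBW · (Na/140 − 1)
= 50.5 · (151/140 − 1)
= 50.5 · 0.0786
= 3.97 L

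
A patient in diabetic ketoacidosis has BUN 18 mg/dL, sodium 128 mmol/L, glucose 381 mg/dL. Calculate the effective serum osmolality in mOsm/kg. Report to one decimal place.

277.2 mOsm/kg

Effective osmolality excludes urea (freely permeant across cell membranes):
2·Na + glucose/18
= 2·128 + 381/18
= 256 + 21.17
= 277.17 mOsm/kg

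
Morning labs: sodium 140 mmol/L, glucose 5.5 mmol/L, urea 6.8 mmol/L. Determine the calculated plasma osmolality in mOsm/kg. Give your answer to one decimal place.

292.3 mOsm/kg

Calculated osmolality = 2·Na + glucose + urea
= 2·140 + 5.5 + 6.8
= 280 + 5.50 + 6.80
= 292.3 mOsm/kg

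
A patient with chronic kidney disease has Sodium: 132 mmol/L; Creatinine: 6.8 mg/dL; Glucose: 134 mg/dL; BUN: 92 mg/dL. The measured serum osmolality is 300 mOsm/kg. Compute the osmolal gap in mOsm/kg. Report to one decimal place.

-4.3 mOsm/kg

Calculated osmolality = 2·Na + glucose/18 + BUN/2.8
= 2·132 + 134/18 + 92/2.8
= 264 + 7.44 + 32.86
= 304.3 mOsm/kg ≈ 304.3 mOsm/kg
Osmolar gap = measured − calculated = 300 − 304.3 = -4.3 mOsm/kg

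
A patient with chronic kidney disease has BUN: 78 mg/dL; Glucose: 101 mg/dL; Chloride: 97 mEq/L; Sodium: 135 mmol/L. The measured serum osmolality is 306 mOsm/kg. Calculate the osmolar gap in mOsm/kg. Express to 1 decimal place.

2.5 mOsm/kg

Calculated osmolality = 2·Na + glucose/18 + BUN/2.8
= 2·135 + 101/18 + 78/2.8
= 270 + 5.61 + 27.86
= 303.47 mOsm/kg ≈ 303.5 mOsm/kg
Osmolar gap = measured − calculated = 306 − 303.5 = 2.5 mOsm/kg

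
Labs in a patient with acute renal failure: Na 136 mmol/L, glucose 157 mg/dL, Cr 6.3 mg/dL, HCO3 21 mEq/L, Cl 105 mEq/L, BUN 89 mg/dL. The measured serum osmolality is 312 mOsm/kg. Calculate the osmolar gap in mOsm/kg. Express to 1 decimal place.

Calculated osmolality = 2·Na + glucose/18 + BUN/2.8
= 2·136 + 157/18 + 89/2.8
= 272 + 8.72 + 31.79
= 312.51 mOsm/kg ≈ 312.5 mOsm/kg
Osmolar gap = measured − calculated = 312 − 312.5 = -0.5 mOsm/kg

-0.5 mOsm/kg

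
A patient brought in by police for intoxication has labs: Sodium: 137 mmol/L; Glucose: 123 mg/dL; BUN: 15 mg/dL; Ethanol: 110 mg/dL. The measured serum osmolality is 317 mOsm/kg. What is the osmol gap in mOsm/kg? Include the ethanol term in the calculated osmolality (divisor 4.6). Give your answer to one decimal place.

Calculated osmolality = 2·Na + glucose/18 + BUN/2.8 + ethanol/4.6
= 2·137 + 123/18 + 15/2.8 + 110/4.6
= 274 + 6.83 + 5.36 + 23.91
= 310.1 mOsm/kg ≈ 310.1 mOsm/kg
Osmolar gap = measured − calculated = 317 − 310.1 = 6.9 mOsm/kg

6.9 mOsm/kg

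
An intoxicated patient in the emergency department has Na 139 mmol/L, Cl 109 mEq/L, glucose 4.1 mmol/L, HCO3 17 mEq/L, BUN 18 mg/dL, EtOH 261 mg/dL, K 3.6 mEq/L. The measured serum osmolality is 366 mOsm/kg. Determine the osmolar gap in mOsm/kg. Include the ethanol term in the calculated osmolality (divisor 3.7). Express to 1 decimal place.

6.9 mOsm/kg

Calculated osmolality = 2·Na + glucose + BUN/2.8 + ethanol/3.7
= 2·139 + 4.1 + 18/2.8 + 261/3.7
= 278 + 4.10 + 6.43 + 70.54
= 359.07 mOsm/kg ≈ 359.1 mOsm/kg
Osmolar gap = measured − calculated = 366 − 359.1 = 6.9 mOsm/kg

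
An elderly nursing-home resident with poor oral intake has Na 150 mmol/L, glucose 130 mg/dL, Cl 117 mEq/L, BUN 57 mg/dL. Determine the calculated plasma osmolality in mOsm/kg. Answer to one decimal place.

327.6 mOsm/kg

Calculated osmolality = 2·Na + glucose/18 + BUN/2.8
= 2·150 + 130/18 + 57/2.8
= 300 + 7.22 + 20.36
= 327.58 mOsm/kg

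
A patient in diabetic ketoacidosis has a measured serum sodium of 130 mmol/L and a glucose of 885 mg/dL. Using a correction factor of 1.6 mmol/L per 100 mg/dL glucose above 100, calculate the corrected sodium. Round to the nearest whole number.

143 mmol/L

Corrected Na = measured Na + 1.6 · (glucose − 100)/100
= 130 + 1.6 · (885 − 100)/100
= 130 + 12.6
= 142.6 mmol/L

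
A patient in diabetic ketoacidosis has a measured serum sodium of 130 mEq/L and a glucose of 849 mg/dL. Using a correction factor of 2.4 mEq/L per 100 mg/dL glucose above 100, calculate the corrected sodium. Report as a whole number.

Corrected Na = measured Na + 2.4 · (glucose − 100)/100
= 130 + 2.4 · (849 − 100)/100
= 130 + 18
= 148 mEq/L

148 mEq/L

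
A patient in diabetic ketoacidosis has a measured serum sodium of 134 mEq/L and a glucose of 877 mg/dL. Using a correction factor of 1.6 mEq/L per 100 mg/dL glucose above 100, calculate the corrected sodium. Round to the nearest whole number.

Corrected Na = measured Na + 1.6 · (glucose − 100)/100
= 134 + 1.6 · (877 − 100)/100
= 134 + 12.4
= 146.4 mEq/L

146 mEq/L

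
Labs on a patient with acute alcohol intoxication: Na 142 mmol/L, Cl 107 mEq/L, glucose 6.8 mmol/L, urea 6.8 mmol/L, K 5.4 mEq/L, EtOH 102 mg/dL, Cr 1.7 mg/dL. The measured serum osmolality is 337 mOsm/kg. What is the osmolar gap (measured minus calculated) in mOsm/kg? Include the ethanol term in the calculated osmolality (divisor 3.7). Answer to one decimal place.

11.8 mOsm/kg

Calculated osmolality = 2·Na + glucose + urea + ethanol/3.7
= 2·142 + 6.8 + 6.8 + 102/3.7
= 284 + 6.80 + 6.80 + 27.57
= 325.17 mOsm/kg ≈ 325.2 mOsm/kg
Osmolar gap = measured − calculated = 337 − 325.2 = 11.8 mOsm/kg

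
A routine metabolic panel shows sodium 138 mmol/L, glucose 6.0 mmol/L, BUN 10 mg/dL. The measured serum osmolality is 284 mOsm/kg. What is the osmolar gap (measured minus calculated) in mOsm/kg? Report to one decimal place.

Calculated osmolality = 2·Na + glucose + BUN/2.8
= 2·138 + 6 + 10/2.8
= 276 + 6 + 3.57
= 285.57 mOsm/kg ≈ 285.6 mOsm/kg
Osmolar gap = measured − calculated = 284 − 285.6 = -1.6 mOsm/kg

-1.6 mOsm/kg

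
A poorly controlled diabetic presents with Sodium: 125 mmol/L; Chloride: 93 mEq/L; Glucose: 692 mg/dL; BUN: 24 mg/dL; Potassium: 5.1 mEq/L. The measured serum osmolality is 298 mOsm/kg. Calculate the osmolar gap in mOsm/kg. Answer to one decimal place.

Calculated osmolality = 2·Na + glucose/18 + BUN/2.8
= 2·125 + 692/18 + 24/2.8
= 250 + 38.44 + 8.57
= 297.01 mOsm/kg ≈ 297.0 mOsm/kg
Osmolar gap = measured − calculated = 298 − 297.0 = 1.0 mOsm/kg

1.0 mOsm/kg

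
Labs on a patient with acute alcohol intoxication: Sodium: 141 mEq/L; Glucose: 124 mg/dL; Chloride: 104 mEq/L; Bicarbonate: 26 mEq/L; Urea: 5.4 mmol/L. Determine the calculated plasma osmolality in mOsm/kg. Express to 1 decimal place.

Calculated osmolality = 2·Na + glucose/18 + urea
= 2·141 + 124/18 + 5.4
= 282 + 6.89 + 5.40
= 294.29 mOsm/kg

294.3 mOsm/kg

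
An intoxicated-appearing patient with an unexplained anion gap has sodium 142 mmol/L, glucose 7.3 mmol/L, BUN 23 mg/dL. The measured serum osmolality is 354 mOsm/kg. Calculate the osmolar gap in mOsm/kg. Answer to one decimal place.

Calculated osmolality = 2·Na + glucose + BUN/2.8
= 2·142 + 7.3 + 23/2.8
= 284 + 7.30 + 8.21
= 299.51 mOsm/kg ≈ 299.5 mOsm/kg
Osmolar gap = measured − calculated = 354 − 299.5 = 54.5 mOsm/kg

54.5 mOsm/kg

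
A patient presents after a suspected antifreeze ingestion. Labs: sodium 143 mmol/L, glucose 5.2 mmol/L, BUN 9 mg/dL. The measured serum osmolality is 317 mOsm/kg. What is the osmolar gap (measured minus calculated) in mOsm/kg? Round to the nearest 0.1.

22.6 mOsm/kg

Calculated osmolality = 2·Na + glucose + BUN/2.8
= 2·143 + 5.2 + 9/2.8
= 286 + 5.20 + 3.21
= 294.41 mOsm/kg ≈ 294.4 mOsm/kg
Osmolar gap = measured − calculated = 317 − 294.4 = 22.6 mOsm/kg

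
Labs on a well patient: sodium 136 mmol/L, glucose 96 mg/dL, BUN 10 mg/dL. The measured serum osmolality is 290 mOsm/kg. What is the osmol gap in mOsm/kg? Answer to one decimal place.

Calculated osmolality = 2·Na + glucose/18 + BUN/2.8
= 2·136 + 96/18 + 10/2.8
= 272 + 5.33 + 3.57
= 280.9 mOsm/kg ≈ 280.9 mOsm/kg
Osmolar gap = measured − calculated = 290 − 280.9 = 9.1 mOsm/kg

9.1 mOsm/kg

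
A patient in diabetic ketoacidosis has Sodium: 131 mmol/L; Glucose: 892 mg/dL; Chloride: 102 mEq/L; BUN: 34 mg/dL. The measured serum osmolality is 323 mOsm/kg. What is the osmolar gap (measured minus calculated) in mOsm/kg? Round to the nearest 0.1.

Calculated osmolality = 2·Na + glucose/18 + BUN/2.8
= 2·131 + 892/18 + 34/2.8
= 262 + 49.56 + 12.14
= 323.7 mOsm/kg ≈ 323.7 mOsm/kg
Osmolar gap = measured − calculated = 323 − 323.7 = -0.7 mOsm/kg

-0.7 mOsm/kg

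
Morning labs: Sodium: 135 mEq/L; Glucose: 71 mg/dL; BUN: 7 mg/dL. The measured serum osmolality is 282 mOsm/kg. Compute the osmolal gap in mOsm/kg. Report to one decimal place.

5.6 mOsm/kg

Calculated osmolality = 2·Na + glucose/18 + BUN/2.8
= 2·135 + 71/18 + 7/2.8
= 270 + 3.94 + 2.50
= 276.44 mOsm/kg ≈ 276.4 mOsm/kg
Osmolar gap = measured − calculated = 282 − 276.4 = 5.6 mOsm/kg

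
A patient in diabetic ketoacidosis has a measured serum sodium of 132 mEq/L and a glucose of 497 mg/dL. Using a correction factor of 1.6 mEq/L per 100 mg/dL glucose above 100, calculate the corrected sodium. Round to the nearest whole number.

138 mEq/L

Corrected Na = measured Na + 1.6 · (glucose − 100)/100
= 132 + 1.6 · (497 − 100)/100
= 132 + 6.4
= 138.4 mEq/L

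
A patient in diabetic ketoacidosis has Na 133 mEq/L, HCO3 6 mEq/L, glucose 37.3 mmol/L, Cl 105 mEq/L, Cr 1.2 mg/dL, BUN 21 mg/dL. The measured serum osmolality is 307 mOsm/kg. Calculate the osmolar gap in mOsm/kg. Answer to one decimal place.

Calculated osmolality = 2·Na + glucose + BUN/2.8
= 2·133 + 37.3 + 21/2.8
= 266 + 37.30 + 7.50
= 310.8 mOsm/kg ≈ 310.8 mOsm/kg
Osmolar gap = measured − calculated = 307 − 310.8 = -3.8 mOsm/kg

-3.8 mOsm/kg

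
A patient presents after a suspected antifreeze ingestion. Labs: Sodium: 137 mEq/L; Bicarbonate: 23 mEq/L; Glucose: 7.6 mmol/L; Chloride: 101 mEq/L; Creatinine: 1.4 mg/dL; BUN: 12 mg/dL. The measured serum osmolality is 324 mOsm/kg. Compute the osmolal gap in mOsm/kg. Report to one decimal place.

38.1 mOsm/kg

Calculated osmolality = 2·Na + glucose + BUN/2.8
= 2·137 + 7.6 + 12/2.8
= 274 + 7.60 + 4.29
= 285.89 mOsm/kg ≈ 285.9 mOsm/kg
Osmolar gap = measured − calculated = 324 − 285.9 = 38.1 mOsm/kg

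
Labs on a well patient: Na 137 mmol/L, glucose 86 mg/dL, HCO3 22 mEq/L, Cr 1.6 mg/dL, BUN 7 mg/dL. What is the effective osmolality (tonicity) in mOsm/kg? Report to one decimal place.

Effective osmolality excludes urea (freely permeant across cell membranes):
2·Na + glucose/18
= 2·137 + 86/18
= 274 + 4.78
= 278.78 mOsm/kg

278.8 mOsm/kg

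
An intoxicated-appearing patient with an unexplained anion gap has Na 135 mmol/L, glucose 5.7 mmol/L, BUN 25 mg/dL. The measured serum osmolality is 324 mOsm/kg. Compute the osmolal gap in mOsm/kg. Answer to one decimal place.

39.4 mOsm/kg

Calculated osmolality = 2·Na + glucose + BUN/2.8
= 2·135 + 5.7 + 25/2.8
= 270 + 5.70 + 8.93
= 284.63 mOsm/kg ≈ 284.6 mOsm/kg
Osmolar gap = measured − calculated = 324 − 284.6 = 39.4 mOsm/kg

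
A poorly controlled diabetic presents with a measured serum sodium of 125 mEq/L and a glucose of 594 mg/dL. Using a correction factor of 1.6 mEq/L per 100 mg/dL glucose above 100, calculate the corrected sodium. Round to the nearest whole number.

133 mEq/L

Corrected Na = measured Na + 1.6 · (glucose − 100)/100
= 125 + 1.6 · (594 − 100)/100
= 125 + 7.9
= 132.9 mEq/L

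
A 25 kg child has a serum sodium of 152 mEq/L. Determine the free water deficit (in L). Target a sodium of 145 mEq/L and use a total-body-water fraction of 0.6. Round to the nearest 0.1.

0.7 L

TBW = 0.6 · 25 = 15 L
Free water deficit = TBW · (Na/145 − 1)
= 15 · (152/145 − 1)
= 15 · 0.0483
= 0.72 L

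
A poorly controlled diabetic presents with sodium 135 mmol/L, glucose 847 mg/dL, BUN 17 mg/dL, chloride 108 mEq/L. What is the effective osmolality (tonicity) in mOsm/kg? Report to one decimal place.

Effective osmolality excludes urea (freely permeant across cell membranes):
2·Na + glucose/18
= 2·135 + 847/18
= 270 + 47.06
= 317.06 mOsm/kg

317.1 mOsm/kg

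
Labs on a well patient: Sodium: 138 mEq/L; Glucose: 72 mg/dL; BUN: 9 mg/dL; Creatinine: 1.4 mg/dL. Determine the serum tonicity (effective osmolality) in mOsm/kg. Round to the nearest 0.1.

Effective osmolality excludes urea (freely permeant across cell membranes):
2·Na + glucose/18
= 2·138 + 72/18
= 276 + 4
= 280 mOsm/kg

280.0 mOsm/kg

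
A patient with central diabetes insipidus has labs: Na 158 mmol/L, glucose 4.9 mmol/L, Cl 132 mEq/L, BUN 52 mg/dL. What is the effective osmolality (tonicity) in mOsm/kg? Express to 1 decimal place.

Effective osmolality excludes urea (freely permeant across cell membranes):
2·Na + glucose
= 2·158 + 4.9
= 316 + 4.9
= 320.9 mOsm/kg

320.9 mOsm/kg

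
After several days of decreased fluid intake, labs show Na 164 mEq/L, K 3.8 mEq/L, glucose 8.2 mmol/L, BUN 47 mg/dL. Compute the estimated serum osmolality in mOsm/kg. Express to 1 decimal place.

Calculated osmolality = 2·Na + glucose + BUN/2.8
= 2·164 + 8.2 + 47/2.8
= 328 + 8.20 + 16.79
= 352.99 mOsm/kg

353.0 mOsm/kg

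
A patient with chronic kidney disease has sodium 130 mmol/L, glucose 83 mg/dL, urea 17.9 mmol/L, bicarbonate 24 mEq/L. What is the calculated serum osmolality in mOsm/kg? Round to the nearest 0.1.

Calculated osmolality = 2·Na + glucose/18 + urea
= 2·130 + 83/18 + 17.9
= 260 + 4.61 + 17.90
= 282.51 mOsm/kg

282.5 mOsm/kg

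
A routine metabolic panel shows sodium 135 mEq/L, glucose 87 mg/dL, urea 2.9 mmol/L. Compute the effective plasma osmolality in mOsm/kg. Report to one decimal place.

274.8 mOsm/kg

Effective osmolality excludes urea (freely permeant across cell membranes):
2·Na + glucose/18
= 2·135 + 87/18
= 270 + 4.83
= 274.83 mOsm/kg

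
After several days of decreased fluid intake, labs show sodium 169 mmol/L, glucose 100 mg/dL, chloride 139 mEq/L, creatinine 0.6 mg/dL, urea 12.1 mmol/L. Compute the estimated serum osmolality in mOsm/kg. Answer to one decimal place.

Calculated osmolality = 2·Na + glucose/18 + urea
= 2·169 + 100/18 + 12.1
= 338 + 5.56 + 12.10
= 355.66 mOsm/kg

355.7 mOsm/kg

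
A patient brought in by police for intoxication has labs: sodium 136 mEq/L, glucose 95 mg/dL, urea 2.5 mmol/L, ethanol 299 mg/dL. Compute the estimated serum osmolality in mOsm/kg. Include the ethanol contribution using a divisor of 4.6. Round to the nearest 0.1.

344.8 mOsm/kg

Calculated osmolality = 2·Na + glucose/18 + urea + ethanol/4.6
= 2·136 + 95/18 + 2.5 + 299/4.6
= 272 + 5.28 + 2.50 + 65
= 344.78 mOsm/kg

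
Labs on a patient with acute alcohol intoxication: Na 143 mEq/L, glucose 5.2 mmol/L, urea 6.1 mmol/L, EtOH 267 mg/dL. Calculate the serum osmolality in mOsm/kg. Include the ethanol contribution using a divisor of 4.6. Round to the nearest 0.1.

355.3 mOsm/kg

Calculated osmolality = 2·Na + glucose + urea + ethanol/4.6
= 2·143 + 5.2 + 6.1 + 267/4.6
= 286 + 5.20 + 6.10 + 58.04
= 355.34 mOsm/kg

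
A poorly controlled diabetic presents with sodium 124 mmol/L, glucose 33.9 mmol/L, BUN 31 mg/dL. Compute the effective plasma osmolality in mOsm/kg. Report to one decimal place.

Effective osmolality excludes urea (freely permeant across cell membranes):
2·Na + glucose
= 2·124 + 33.9
= 248 + 33.9
= 281.9 mOsm/kg

281.9 mOsm/kg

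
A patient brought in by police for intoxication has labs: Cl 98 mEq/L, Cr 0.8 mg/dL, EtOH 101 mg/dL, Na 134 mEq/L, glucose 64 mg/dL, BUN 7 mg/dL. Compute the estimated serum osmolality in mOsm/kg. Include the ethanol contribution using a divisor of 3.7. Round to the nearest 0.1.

301.4 mOsm/kg

Calculated osmolality = 2·Na + glucose/18 + BUN/2.8 + ethanol/3.7
= 2·134 + 64/18 + 7/2.8 + 101/3.7
= 268 + 3.56 + 2.50 + 27.30
= 301.36 mOsm/kg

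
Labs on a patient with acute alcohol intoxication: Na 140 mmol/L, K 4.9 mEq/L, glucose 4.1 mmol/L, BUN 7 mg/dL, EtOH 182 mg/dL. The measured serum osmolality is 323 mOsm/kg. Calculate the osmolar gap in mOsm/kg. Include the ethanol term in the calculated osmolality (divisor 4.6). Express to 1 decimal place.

Calculated osmolality = 2·Na + glucose + BUN/2.8 + ethanol/4.6
= 2·140 + 4.1 + 7/2.8 + 182/4.6
= 280 + 4.10 + 2.50 + 39.57
= 326.17 mOsm/kg ≈ 326.2 mOsm/kg
Osmolar gap = measured − calculated = 323 − 326.2 = -3.2 mOsm/kg

-3.2 mOsm/kg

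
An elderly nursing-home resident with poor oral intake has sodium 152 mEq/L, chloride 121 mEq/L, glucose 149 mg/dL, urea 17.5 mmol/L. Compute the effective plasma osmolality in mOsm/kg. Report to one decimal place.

Effective osmolality excludes urea (freely permeant across cell membranes):
2·Na + glucose/18
= 2·152 + 149/18
= 304 + 8.28
= 312.28 mOsm/kg

312.3 mOsm/kg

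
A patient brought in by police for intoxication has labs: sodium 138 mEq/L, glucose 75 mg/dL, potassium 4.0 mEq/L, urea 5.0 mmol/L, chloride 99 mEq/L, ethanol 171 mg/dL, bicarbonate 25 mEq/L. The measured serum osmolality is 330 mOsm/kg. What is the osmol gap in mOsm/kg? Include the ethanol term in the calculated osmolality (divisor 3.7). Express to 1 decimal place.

-1.4 mOsm/kg

Calculated osmolality = 2·Na + glucose/18 + urea + ethanol/3.7
= 2·138 + 75/18 + 5 + 171/3.7
= 276 + 4.17 + 5 + 46.22
= 331.39 mOsm/kg ≈ 331.4 mOsm/kg
Osmolar gap = measured − calculated = 330 − 331.4 = -1.4 mOsm/kg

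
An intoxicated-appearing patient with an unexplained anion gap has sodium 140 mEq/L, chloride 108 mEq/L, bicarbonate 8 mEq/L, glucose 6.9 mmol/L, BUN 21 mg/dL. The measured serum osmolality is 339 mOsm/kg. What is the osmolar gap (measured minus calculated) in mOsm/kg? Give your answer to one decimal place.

44.6 mOsm/kg

Calculated osmolality = 2·Na + glucose + BUN/2.8
= 2·140 + 6.9 + 21/2.8
= 280 + 6.90 + 7.50
= 294.4 mOsm/kg ≈ 294.4 mOsm/kg
Osmolar gap = measured − calculated = 339 − 294.4 = 44.6 mOsm/kg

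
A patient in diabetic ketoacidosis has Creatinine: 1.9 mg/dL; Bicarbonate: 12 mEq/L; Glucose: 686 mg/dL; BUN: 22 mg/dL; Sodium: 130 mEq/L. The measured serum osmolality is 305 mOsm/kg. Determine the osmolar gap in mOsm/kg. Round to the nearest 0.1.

-1.0 mOsm/kg

Calculated osmolality = 2·Na + glucose/18 + BUN/2.8
= 2·130 + 686/18 + 22/2.8
= 260 + 38.11 + 7.86
= 305.97 mOsm/kg ≈ 306.0 mOsm/kg
Osmolar gap = measured − calculated = 305 − 306.0 = -1.0 mOsm/kg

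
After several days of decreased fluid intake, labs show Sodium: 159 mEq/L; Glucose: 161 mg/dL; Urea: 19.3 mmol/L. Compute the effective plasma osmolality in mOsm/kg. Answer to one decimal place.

Effective osmolality excludes urea (freely permeant across cell membranes):
2·Na + glucose/18
= 2·159 + 161/18
= 318 + 8.94
= 326.94 mOsm/kg

326.9 mOsm/kg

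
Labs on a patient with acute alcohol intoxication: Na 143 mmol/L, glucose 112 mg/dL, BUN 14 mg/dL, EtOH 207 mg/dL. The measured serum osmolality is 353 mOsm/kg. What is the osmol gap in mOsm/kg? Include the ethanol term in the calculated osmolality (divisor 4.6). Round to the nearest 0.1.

Calculated osmolality = 2·Na + glucose/18 + BUN/2.8 + ethanol/4.6
= 2·143 + 112/18 + 14/2.8 + 207/4.6
= 286 + 6.22 + 5 + 45
= 342.22 mOsm/kg ≈ 342.2 mOsm/kg
Osmolar gap = measured − calculated = 353 − 342.2 = 10.8 mOsm/kg

10.8 mOsm/kg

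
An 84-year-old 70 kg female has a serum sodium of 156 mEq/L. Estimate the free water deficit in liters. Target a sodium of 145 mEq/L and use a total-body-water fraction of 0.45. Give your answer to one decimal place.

2.4 L

TBW = 0.45 · 70 = 31.5 L
Free water deficit = TBW · (Na/145 − 1)
= 31.5 · (156/145 − 1)
= 31.5 · 0.0759
= 2.39 L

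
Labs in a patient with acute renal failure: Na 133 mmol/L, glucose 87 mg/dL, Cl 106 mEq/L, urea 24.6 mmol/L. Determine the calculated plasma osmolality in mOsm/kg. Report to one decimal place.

295.4 mOsm/kg

Calculated osmolality = 2·Na + glucose/18 + urea
= 2·133 + 87/18 + 24.6
= 266 + 4.83 + 24.60
= 295.43 mOsm/kg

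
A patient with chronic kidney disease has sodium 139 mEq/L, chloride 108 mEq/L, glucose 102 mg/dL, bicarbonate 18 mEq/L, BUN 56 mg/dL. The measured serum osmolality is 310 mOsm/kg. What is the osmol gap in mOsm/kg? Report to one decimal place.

6.3 mOsm/kg

Calculated osmolality = 2·Na + glucose/18 + BUN/2.8
= 2·139 + 102/18 + 56/2.8
= 278 + 5.67 + 20
= 303.67 mOsm/kg ≈ 303.7 mOsm/kg
Osmolar gap = measured − calculated = 310 − 303.7 = 6.3 mOsm/kg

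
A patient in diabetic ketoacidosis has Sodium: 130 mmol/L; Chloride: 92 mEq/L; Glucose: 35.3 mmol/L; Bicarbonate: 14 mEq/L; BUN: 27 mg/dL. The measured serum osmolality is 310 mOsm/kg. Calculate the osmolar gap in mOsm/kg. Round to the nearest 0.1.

Calculated osmolality = 2·Na + glucose + BUN/2.8
= 2·130 + 35.3 + 27/2.8
= 260 + 35.30 + 9.64
= 304.94 mOsm/kg ≈ 304.9 mOsm/kg
Osmolar gap = measured − calculated = 310 − 304.9 = 5.1 mOsm/kg

5.1 mOsm/kg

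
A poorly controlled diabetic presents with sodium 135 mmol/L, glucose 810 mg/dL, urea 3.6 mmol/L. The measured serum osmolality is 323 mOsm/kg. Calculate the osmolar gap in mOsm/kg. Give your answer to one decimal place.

Calculated osmolality = 2·Na + glucose/18 + urea
= 2·135 + 810/18 + 3.6
= 270 + 45 + 3.60
= 318.6 mOsm/kg ≈ 318.6 mOsm/kg
Osmolar gap = measured − calculated = 323 − 318.6 = 4.4 mOsm/kg

4.4 mOsm/kg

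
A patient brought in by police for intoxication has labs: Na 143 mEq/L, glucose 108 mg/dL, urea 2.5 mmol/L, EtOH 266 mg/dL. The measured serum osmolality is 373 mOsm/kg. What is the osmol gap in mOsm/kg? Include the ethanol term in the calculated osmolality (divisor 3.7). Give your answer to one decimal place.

6.6 mOsm/kg

Calculated osmolality = 2·Na + glucose/18 + urea + ethanol/3.7
= 2·143 + 108/18 + 2.5 + 266/3.7
= 286 + 6 + 2.50 + 71.89
= 366.39 mOsm/kg ≈ 366.4 mOsm/kg
Osmolar gap = measured − calculated = 373 − 366.4 = 6.6 mOsm/kg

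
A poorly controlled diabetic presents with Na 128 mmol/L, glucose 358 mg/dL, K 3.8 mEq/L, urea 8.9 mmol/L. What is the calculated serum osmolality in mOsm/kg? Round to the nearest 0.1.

284.8 mOsm/kg

Calculated osmolality = 2·Na + glucose/18 + urea
= 2·128 + 358/18 + 8.9
= 256 + 19.89 + 8.90
= 284.79 mOsm/kg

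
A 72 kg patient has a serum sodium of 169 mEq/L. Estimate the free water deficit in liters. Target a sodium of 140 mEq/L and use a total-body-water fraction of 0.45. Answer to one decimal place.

6.7 L

TBW = 0.45 · 72 = 32.4 L
Free water deficit = TBW · (Na/140 − 1)
= 32.4 · (169/140 − 1)
= 32.4 · 0.2071
= 6.71 L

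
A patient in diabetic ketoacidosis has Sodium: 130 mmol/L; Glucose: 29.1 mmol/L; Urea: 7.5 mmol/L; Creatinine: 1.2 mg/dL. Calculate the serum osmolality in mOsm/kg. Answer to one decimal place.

Calculated osmolality = 2·Na + glucose + urea
= 2·130 + 29.1 + 7.5
= 260 + 29.10 + 7.50
= 296.6 mOsm/kg

296.6 mOsm/kg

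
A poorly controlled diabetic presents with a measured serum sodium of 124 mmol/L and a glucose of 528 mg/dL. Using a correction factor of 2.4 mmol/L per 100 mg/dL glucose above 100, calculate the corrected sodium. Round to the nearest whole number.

Corrected Na = measured Na + 2.4 · (glucose − 100)/100
= 124 + 2.4 · (528 − 100)/100
= 124 + 10.3
= 134.3 mmol/L

134 mmol/L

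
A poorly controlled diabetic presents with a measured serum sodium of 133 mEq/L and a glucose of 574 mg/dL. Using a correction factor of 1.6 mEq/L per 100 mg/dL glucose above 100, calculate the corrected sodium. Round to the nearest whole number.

141 mEq/L

Corrected Na = measured Na + 1.6 · (glucose − 100)/100
= 133 + 1.6 · (574 − 100)/100
= 133 + 7.6
= 140.6 mEq/L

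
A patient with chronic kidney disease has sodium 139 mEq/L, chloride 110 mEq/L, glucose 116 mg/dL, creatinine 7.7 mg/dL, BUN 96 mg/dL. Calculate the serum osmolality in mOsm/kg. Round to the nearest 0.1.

Calculated osmolality = 2·Na + glucose/18 + BUN/2.8
= 2·139 + 116/18 + 96/2.8
= 278 + 6.44 + 34.29
= 318.73 mOsm/kg

318.7 mOsm/kg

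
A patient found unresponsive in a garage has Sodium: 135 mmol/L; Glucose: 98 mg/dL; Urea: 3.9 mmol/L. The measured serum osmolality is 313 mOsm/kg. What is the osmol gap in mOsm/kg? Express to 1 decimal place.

33.7 mOsm/kg

Calculated osmolality = 2·Na + glucose/18 + urea
= 2·135 + 98/18 + 3.9
= 270 + 5.44 + 3.90
= 279.34 mOsm/kg ≈ 279.3 mOsm/kg
Osmolar gap = measured − calculated = 313 − 279.3 = 33.7 mOsm/kg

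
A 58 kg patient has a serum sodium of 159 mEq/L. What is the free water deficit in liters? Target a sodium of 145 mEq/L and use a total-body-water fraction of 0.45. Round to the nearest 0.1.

TBW = 0.45 · 58 = 26.1 L
Free water deficit = TBW · (Na/145 − 1)
= 26.1 · (159/145 − 1)
= 26.1 · 0.0966
= 2.52 L

2.5 L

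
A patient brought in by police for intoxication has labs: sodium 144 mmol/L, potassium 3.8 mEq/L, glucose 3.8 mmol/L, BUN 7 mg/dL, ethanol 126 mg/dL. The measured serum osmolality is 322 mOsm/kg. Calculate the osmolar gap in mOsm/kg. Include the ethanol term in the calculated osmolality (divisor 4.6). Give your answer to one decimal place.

Calculated osmolality = 2·Na + glucose + BUN/2.8 + ethanol/4.6
= 2·144 + 3.8 + 7/2.8 + 126/4.6
= 288 + 3.80 + 2.50 + 27.39
= 321.69 mOsm/kg ≈ 321.7 mOsm/kg
Osmolar gap = measured − calculated = 322 − 321.7 = 0.3 mOsm/kg

0.3 mOsm/kg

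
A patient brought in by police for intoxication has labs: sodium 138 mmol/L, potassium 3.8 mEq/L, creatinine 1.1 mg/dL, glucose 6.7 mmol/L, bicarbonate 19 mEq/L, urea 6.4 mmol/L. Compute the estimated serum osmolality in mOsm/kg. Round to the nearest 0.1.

Calculated osmolality = 2·Na + glucose + urea
= 2·138 + 6.7 + 6.4
= 276 + 6.70 + 6.40
= 289.1 mOsm/kg

289.1 mOsm/kg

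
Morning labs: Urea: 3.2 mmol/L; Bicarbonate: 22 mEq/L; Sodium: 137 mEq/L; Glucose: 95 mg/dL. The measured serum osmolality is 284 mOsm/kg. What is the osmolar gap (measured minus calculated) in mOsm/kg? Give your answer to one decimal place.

Calculated osmolality = 2·Na + glucose/18 + urea
= 2·137 + 95/18 + 3.2
= 274 + 5.28 + 3.20
= 282.48 mOsm/kg ≈ 282.5 mOsm/kg
Osmolar gap = measured − calculated = 284 − 282.5 = 1.5 mOsm/kg

1.5 mOsm/kg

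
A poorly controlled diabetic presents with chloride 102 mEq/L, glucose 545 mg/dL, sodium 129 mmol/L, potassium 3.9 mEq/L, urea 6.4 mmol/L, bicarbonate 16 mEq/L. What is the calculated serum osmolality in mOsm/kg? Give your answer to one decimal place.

Calculated osmolality = 2·Na + glucose/18 + urea
= 2·129 + 545/18 + 6.4
= 258 + 30.28 + 6.40
= 294.68 mOsm/kg

294.7 mOsm/kg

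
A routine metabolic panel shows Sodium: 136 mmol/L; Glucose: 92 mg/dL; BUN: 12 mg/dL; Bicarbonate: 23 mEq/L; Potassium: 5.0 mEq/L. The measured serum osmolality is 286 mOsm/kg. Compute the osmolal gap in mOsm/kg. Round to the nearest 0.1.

Calculated osmolality = 2·Na + glucose/18 + BUN/2.8
= 2·136 + 92/18 + 12/2.8
= 272 + 5.11 + 4.29
= 281.4 mOsm/kg ≈ 281.4 mOsm/kg
Osmolar gap = measured − calculated = 286 − 281.4 = 4.6 mOsm/kg

4.6 mOsm/kg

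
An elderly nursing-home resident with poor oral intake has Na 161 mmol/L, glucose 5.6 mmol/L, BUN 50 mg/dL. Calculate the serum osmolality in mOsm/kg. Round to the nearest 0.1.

345.5 mOsm/kg

Calculated osmolality = 2·Na + glucose + BUN/2.8
= 2·161 + 5.6 + 50/2.8
= 322 + 5.60 + 17.86
= 345.46 mOsm/kg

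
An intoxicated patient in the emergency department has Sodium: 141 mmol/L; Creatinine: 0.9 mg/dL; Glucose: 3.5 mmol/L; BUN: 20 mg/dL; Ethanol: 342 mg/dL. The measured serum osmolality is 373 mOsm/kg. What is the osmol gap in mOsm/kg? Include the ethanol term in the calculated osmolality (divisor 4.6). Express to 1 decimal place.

Calculated osmolality = 2·Na + glucose + BUN/2.8 + ethanol/4.6
= 2·141 + 3.5 + 20/2.8 + 342/4.6
= 282 + 3.50 + 7.14 + 74.35
= 366.99 mOsm/kg ≈ 367.0 mOsm/kg
Osmolar gap = measured − calculated = 373 − 367.0 = 6.0 mOsm/kg

6.0 mOsm/kg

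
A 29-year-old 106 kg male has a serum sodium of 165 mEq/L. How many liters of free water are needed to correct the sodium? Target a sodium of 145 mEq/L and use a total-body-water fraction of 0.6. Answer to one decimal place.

8.8 L

TBW = 0.6 · 106 = 63.6 L
Free water deficit = TBW · (Na/145 − 1)
= 63.6 · (165/145 − 1)
= 63.6 · 0.1379
= 8.77 L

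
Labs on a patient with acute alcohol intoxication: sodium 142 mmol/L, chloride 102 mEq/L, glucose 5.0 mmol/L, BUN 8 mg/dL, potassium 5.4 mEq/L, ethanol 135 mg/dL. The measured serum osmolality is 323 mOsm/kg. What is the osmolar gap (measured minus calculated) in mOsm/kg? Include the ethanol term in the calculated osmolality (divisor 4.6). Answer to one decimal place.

Calculated osmolality = 2·Na + glucose + BUN/2.8 + ethanol/4.6
= 2·142 + 5 + 8/2.8 + 135/4.6
= 284 + 5 + 2.86 + 29.35
= 321.21 mOsm/kg ≈ 321.2 mOsm/kg
Osmolar gap = measured − calculated = 323 − 321.2 = 1.8 mOsm/kg

1.8 mOsm/kg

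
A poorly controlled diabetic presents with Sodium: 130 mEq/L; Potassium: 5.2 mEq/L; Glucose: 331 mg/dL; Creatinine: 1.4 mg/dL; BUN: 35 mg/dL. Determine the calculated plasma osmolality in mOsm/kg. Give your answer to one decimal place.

Calculated osmolality = 2·Na + glucose/18 + BUN/2.8
= 2·130 + 331/18 + 35/2.8
= 260 + 18.39 + 12.50
= 290.89 mOsm/kg

290.9 mOsm/kg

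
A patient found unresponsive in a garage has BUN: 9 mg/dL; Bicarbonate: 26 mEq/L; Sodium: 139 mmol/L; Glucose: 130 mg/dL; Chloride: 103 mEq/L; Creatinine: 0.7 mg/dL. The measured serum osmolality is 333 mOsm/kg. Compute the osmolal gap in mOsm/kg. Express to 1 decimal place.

44.6 mOsm/kg

Calculated osmolality = 2·Na + glucose/18 + BUN/2.8
= 2·139 + 130/18 + 9/2.8
= 278 + 7.22 + 3.21
= 288.43 mOsm/kg ≈ 288.4 mOsm/kg
Osmolar gap = measured − calculated = 333 − 288.4 = 44.6 mOsm/kg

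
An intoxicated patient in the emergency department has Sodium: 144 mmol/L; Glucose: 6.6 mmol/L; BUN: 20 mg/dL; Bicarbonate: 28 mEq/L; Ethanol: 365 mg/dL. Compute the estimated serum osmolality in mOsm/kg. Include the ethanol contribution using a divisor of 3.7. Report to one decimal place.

400.4 mOsm/kg

Calculated osmolality = 2·Na + glucose + BUN/2.8 + ethanol/3.7
= 2·144 + 6.6 + 20/2.8 + 365/3.7
= 288 + 6.60 + 7.14 + 98.65
= 400.39 mOsm/kg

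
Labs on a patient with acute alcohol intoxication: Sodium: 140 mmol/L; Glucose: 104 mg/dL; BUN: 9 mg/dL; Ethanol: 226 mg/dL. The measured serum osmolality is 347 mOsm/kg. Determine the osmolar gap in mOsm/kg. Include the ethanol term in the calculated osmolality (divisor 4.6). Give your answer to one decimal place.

Calculated osmolality = 2·Na + glucose/18 + BUN/2.8 + ethanol/4.6
= 2·140 + 104/18 + 9/2.8 + 226/4.6
= 280 + 5.78 + 3.21 + 49.13
= 338.12 mOsm/kg ≈ 338.1 mOsm/kg
Osmolar gap = measured − calculated = 347 − 338.1 = 8.9 mOsm/kg

8.9 mOsm/kg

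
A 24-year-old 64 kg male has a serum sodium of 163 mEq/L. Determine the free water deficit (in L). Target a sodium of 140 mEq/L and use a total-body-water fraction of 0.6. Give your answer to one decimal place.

TBW = 0.6 · 64 = 38.4 L
Free water deficit = TBW · (Na/140 − 1)
= 38.4 · (163/140 − 1)
= 38.4 · 0.1643
= 6.31 L

6.3 L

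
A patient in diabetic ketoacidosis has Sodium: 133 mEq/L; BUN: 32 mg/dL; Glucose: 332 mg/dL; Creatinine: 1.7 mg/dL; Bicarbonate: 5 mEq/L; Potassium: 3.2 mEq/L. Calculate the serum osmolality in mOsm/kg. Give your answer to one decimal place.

Calculated osmolality = 2·Na + glucose/18 + BUN/2.8
= 2·133 + 332/18 + 32/2.8
= 266 + 18.44 + 11.43
= 295.87 mOsm/kg

295.9 mOsm/kg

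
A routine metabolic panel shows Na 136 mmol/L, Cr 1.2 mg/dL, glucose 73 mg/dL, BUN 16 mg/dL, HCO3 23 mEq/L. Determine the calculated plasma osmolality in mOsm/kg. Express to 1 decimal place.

281.8 mOsm/kg

Calculated osmolality = 2·Na + glucose/18 + BUN/2.8
= 2·136 + 73/18 + 16/2.8
= 272 + 4.06 + 5.71
= 281.77 mOsm/kg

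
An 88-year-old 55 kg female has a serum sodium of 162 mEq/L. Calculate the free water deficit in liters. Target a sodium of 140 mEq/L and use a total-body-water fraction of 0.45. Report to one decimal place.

3.9 L

TBW = 0.45 · 55 = 24.75 L
Free water deficit = TBW · (Na/140 − 1)
= 24.75 · (162/140 − 1)
= 24.75 · 0.1571
= 3.89 L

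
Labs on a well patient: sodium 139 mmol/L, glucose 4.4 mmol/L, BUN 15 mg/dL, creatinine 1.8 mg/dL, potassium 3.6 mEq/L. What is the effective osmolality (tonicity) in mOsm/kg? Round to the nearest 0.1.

282.4 mOsm/kg

Effective osmolality excludes urea (freely permeant across cell membranes):
2·Na + glucose
= 2·139 + 4.4
= 278 + 4.4
= 282.4 mOsm/kg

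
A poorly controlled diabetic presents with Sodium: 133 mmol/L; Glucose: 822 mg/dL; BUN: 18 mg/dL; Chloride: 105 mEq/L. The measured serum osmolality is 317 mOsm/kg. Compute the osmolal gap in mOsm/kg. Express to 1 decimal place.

-1.1 mOsm/kg

Calculated osmolality = 2·Na + glucose/18 + BUN/2.8
= 2·133 + 822/18 + 18/2.8
= 266 + 45.67 + 6.43
= 318.1 mOsm/kg ≈ 318.1 mOsm/kg
Osmolar gap = measured − calculated = 317 − 318.1 = -1.1 mOsm/kg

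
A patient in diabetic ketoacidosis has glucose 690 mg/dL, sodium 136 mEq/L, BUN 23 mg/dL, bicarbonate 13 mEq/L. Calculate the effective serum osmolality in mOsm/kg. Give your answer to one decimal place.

Effective osmolality excludes urea (freely permeant across cell membranes):
2·Na + glucose/18
= 2·136 + 690/18
= 272 + 38.33
= 310.33 mOsm/kg

310.3 mOsm/kg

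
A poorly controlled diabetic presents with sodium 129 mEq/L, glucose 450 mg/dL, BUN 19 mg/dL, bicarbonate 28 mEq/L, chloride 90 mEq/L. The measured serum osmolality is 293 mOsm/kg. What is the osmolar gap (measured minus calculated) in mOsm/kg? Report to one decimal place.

Calculated osmolality = 2·Na + glucose/18 + BUN/2.8
= 2·129 + 450/18 + 19/2.8
= 258 + 25 + 6.79
= 289.79 mOsm/kg ≈ 289.8 mOsm/kg
Osmolar gap = measured − calculated = 293 − 289.8 = 3.2 mOsm/kg

3.2 mOsm/kg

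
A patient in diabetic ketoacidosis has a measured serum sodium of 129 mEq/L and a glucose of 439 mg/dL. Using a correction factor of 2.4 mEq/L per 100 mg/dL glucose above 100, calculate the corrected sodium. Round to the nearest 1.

137 mEq/L

Corrected Na = measured Na + 2.4 · (glucose − 100)/100
= 129 + 2.4 · (439 − 100)/100
= 129 + 8.1
= 137.1 mEq/L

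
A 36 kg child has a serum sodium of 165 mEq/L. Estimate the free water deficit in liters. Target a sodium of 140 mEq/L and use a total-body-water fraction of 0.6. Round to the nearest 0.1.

TBW = 0.6 · 36 = 21.6 L
Free water deficit = TBW · (Na/140 − 1)
= 21.6 · (165/140 − 1)
= 21.6 · 0.1786
= 3.86 L

3.9 L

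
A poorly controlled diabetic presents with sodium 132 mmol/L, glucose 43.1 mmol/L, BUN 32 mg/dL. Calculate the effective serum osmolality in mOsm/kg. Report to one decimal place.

307.1 mOsm/kg

Effective osmolality excludes urea (freely permeant across cell membranes):
2·Na + glucose
= 2·132 + 43.1
= 264 + 43.1
= 307.1 mOsm/kg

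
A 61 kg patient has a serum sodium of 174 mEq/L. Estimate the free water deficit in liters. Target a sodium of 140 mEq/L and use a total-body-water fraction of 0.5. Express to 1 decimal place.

7.4 L

TBW = 0.5 · 61 = 30.5 L
Free water deficit = TBW · (Na/140 − 1)
= 30.5 · (174/140 − 1)
= 30.5 · 0.2429
= 7.41 L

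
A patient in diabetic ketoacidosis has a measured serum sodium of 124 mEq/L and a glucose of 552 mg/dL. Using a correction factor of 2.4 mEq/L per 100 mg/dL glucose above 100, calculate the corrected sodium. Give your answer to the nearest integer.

135 mEq/L

Corrected Na = measured Na + 2.4 · (glucose − 100)/100
= 124 + 2.4 · (552 − 100)/100
= 124 + 10.8
= 134.8 mEq/L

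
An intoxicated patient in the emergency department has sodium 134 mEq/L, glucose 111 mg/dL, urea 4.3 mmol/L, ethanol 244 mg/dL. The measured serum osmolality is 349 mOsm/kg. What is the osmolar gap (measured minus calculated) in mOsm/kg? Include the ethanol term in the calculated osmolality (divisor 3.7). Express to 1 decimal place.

Calculated osmolality = 2·Na + glucose/18 + urea + ethanol/3.7
= 2·134 + 111/18 + 4.3 + 244/3.7
= 268 + 6.17 + 4.30 + 65.95
= 344.42 mOsm/kg ≈ 344.4 mOsm/kg
Osmolar gap = measured − calculated = 349 − 344.4 = 4.6 mOsm/kg

4.6 mOsm/kg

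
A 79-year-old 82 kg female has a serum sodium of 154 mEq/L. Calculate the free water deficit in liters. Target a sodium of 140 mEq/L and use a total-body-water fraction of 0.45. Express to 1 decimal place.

TBW = 0.45 · 82 = 36.9 L
Free water deficit = TBW · (Na/140 − 1)
= 36.9 · (154/140 − 1)
= 36.9 · 0.1
= 3.69 L

3.7 L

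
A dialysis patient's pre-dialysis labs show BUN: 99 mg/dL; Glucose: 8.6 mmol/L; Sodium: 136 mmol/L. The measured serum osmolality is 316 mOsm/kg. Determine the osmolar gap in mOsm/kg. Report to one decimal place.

0.0 mOsm/kg

Calculated osmolality = 2·Na + glucose + BUN/2.8
= 2·136 + 8.6 + 99/2.8
= 272 + 8.60 + 35.36
= 315.96 mOsm/kg ≈ 316.0 mOsm/kg
Osmolar gap = measured − calculated = 316 − 316.0 = 0.0 mOsm/kg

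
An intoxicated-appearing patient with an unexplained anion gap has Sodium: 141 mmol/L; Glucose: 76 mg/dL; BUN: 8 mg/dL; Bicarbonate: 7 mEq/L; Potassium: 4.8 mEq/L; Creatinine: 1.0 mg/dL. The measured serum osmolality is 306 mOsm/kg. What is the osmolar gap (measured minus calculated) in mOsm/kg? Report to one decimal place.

Calculated osmolality = 2·Na + glucose/18 + BUN/2.8
= 2·141 + 76/18 + 8/2.8
= 282 + 4.22 + 2.86
= 289.08 mOsm/kg ≈ 289.1 mOsm/kg
Osmolar gap = measured − calculated = 306 − 289.1 = 16.9 mOsm/kg

16.9 mOsm/kg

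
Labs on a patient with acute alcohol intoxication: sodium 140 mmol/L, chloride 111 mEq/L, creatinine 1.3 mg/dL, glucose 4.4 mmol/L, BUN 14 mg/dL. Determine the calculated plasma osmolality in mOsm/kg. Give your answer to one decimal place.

289.4 mOsm/kg

Calculated osmolality = 2·Na + glucose + BUN/2.8
= 2·140 + 4.4 + 14/2.8
= 280 + 4.40 + 5
= 289.4 mOsm/kg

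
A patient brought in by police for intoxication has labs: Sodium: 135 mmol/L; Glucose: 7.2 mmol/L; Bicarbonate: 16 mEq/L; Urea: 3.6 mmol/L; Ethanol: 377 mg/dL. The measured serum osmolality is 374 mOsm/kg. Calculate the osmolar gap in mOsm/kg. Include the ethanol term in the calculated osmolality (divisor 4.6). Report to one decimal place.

Calculated osmolality = 2·Na + glucose + urea + ethanol/4.6
= 2·135 + 7.2 + 3.6 + 377/4.6
= 270 + 7.20 + 3.60 + 81.96
= 362.76 mOsm/kg ≈ 362.8 mOsm/kg
Osmolar gap = measured − calculated = 374 − 362.8 = 11.2 mOsm/kg

11.2 mOsm/kg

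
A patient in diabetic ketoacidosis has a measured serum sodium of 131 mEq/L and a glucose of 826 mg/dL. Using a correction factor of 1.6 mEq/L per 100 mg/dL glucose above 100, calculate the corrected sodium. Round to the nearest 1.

Corrected Na = measured Na + 1.6 · (glucose − 100)/100
= 131 + 1.6 · (826 − 100)/100
= 131 + 11.6
= 142.6 mEq/L

143 mEq/L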